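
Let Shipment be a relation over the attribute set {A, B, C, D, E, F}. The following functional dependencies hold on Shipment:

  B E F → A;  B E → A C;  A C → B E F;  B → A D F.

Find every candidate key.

{A, C}; {B, C}; {B, E}

{A, C}⁺: AC→BEF adds B, E, F; B→ADF adds D → {A, B, C, D, E, F}. Minimal: {C}⁺ = {C}; {A}⁺ = {A} — none reach the full schema.
{B, C}⁺: B→ADF adds A, D, F; AC→BEF adds E → {A, B, C, D, E, F}. Minimal: {C}⁺ = {C}; {B}⁺ = {A, B, D, F} — none reach the full schema.
{B, E}⁺: BE→AC adds A, C; AC→BEF adds F; B→ADF adds D → {A, B, C, D, E, F}. Minimal: {E}⁺ = {E}; {B}⁺ = {A, B, D, F} — none reach the full schema.
Any other superkey contains one of these as a subset, so there are no further candidate keys.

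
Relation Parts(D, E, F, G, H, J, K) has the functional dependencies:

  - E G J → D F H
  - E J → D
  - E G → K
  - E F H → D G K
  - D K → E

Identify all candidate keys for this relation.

{E, G, J}⁺: EGJ→DFH adds D, F, H; EG→K adds K → {D, E, F, G, H, J, K}. Minimal: {G, J}⁺ = {G, J}; {E, J}⁺ = {D, E, J}; {E, G}⁺ = {E, G, K} — none reach the full schema.
{D, G, J, K}⁺: DK→E adds E; EGJ→DFH adds F, H → {D, E, F, G, H, J, K}. Minimal: {G, J, K}⁺ = {G, J, K}; {D, J, K}⁺ = {D, E, J, K}; {D, G, K}⁺ = {D, E, G, K}; … — none reach the full schema.
{E, F, H, J}⁺: EJ→D adds D; EFH→DGK adds G, K → {D, E, F, G, H, J, K}. Minimal: {F, H, J}⁺ = {F, H, J}; {E, H, J}⁺ = {D, E, H, J}; {E, F, J}⁺ = {D, E, F, J}; … — none reach the full schema.
{D, F, H, J, K}⁺: DK→E adds E; EFH→DGK adds G → {D, E, F, G, H, J, K}. Minimal: {F, H, J, K}⁺ = {F, H, J, K}; {D, H, J, K}⁺ = {D, E, H, J, K}; {D, F, J, K}⁺ = {D, E, F, J, K}; … — none reach the full schema.
Any other superkey contains one of these as a subset, so there are no further candidate keys.

(E, G, J), (D, G, J, K), (E, F, H, J), (D, F, H, J, K)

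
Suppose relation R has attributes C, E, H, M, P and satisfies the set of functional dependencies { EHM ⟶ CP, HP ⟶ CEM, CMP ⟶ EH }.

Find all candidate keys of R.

{H, P}, {C, M, P}, {E, H, M}

{H, P}⁺: HP→CEM adds C, E, M → {C, E, H, M, P}. Minimal: {P}⁺ = {P}; {H}⁺ = {H} — none reach the full schema.
{C, M, P}⁺: CMP→EH adds E, H → {C, E, H, M, P}. Minimal: {M, P}⁺ = {M, P}; {C, P}⁺ = {C, P}; {C, M}⁺ = {C, M} — none reach the full schema.
{E, H, M}⁺: EHM→CP adds C, P → {C, E, H, M, P}. Minimal: {H, M}⁺ = {H, M}; {E, M}⁺ = {E, M}; {E, H}⁺ = {E, H} — none reach the full schema.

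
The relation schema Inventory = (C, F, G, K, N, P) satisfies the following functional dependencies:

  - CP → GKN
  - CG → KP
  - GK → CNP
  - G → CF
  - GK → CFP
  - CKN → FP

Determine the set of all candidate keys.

{G}, {C, P}, {C, K, N}

{G}⁺: G→CF adds C, F; CG→KP adds K, P; GK→CNP adds N → {C, F, G, K, N, P}.
{C, P}⁺: CP→GKN adds G, K, N; G→CF adds F → {C, F, G, K, N, P}. Minimal: {P}⁺ = {P}; {C}⁺ = {C} — none reach the full schema.
{C, K, N}⁺: CKN→FP adds F, P; CP→GKN adds G → {C, F, G, K, N, P}. Minimal: {K, N}⁺ = {K, N}; {C, N}⁺ = {C, N}; {C, K}⁺ = {C, K} — none reach the full schema.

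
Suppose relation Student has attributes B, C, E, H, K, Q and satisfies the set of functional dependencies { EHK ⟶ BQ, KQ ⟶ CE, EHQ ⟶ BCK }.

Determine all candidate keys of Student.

Attribute H never appears on the right-hand side of any dependency, so H must belong to every candidate key.
{H}⁺ = {H}, which is not all of the schema, so we must add further attributes.
{E, H, K}⁺: EHK→BQ adds B, Q; KQ→CE adds C → {B, C, E, H, K, Q}. Minimal: {H, K}⁺ = {H, K}; {E, K}⁺ = {E, K}; {E, H}⁺ = {E, H} — none reach the full schema.
{E, H, Q}⁺: EHQ→BCK adds B, C, K → {B, C, E, H, K, Q}. Minimal: {H, Q}⁺ = {H, Q}; {E, Q}⁺ = {E, Q}; {E, H}⁺ = {E, H} — none reach the full schema.
{H, K, Q}⁺: KQ→CE adds C, E; EHQ→BCK adds B → {B, C, E, H, K, Q}. Minimal: {K, Q}⁺ = {C, E, K, Q}; {H, Q}⁺ = {H, Q}; {H, K}⁺ = {H, K} — none reach the full schema.
Any other superkey contains one of these as a subset, so there are no further candidate keys.

(E, H, K), (E, H, Q), (H, K, Q)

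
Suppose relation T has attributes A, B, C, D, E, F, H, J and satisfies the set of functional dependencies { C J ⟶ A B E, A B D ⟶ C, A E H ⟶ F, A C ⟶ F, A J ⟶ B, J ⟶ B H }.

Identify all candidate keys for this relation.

ADJ; CDJ

Attributes D, J never appear on any right-hand side, so every candidate key must contain {D, J}.
{D, J}⁺ = {B, D, H, J}, which is not all of the schema, so we must add further attributes.
{A, D, J}⁺: AJ→B adds B; J→BH adds H; ABD→C adds C; AC→F adds F; CJ→ABE adds E → {A, B, C, D, E, F, H, J}. Minimal: {D, J}⁺ = {B, D, H, J}; {A, J}⁺ = {A, B, H, J}; {A, D}⁺ = {A, D} — none reach the full schema.
{C, D, J}⁺: CJ→ABE adds A, B, E; AC→F adds F; J→BH adds H → {A, B, C, D, E, F, H, J}. Minimal: {D, J}⁺ = {B, D, H, J}; {C, J}⁺ = {A, B, C, E, F, H, J}; {C, D}⁺ = {C, D} — none reach the full schema.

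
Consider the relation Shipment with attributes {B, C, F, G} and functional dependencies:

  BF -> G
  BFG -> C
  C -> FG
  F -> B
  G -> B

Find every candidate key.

{C}⁺: C→FG adds F, G; F→B adds B → {B, C, F, G}.
{F}⁺: F→B adds B; BF→G adds G; BFG→C adds C → {B, C, F, G}.

C; F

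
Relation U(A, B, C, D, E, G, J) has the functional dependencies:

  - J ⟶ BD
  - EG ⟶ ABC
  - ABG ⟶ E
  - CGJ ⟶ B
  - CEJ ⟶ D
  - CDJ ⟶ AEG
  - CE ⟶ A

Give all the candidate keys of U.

Attribute J never appears on the right-hand side of any dependency, so J must belong to every candidate key.
{J}⁺ = {B, D, J}, which is not all of the schema, so we must add further attributes.
{C, J}⁺: J→BD adds B, D; CDJ→AEG adds A, E, G → {A, B, C, D, E, G, J}.
{A, G, J}⁺: J→BD adds B, D; ABG→E adds E; EG→ABC adds C → {A, B, C, D, E, G, J}.
{E, G, J}⁺: J→BD adds B, D; EG→ABC adds A, C → {A, B, C, D, E, G, J}.

{C, J}, {A, G, J}, {E, G, J}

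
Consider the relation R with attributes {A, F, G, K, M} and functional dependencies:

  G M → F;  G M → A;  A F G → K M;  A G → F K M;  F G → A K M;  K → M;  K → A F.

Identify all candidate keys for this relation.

Attribute G never appears on the right-hand side of any dependency, so G must belong to every candidate key.
{G}⁺ = {G}, which is not all of the schema, so we must add further attributes.
{A, G}⁺: AG→FKM adds F, K, M → {A, F, G, K, M}.
{F, G}⁺: FG→AKM adds A, K, M → {A, F, G, K, M}.
{G, K}⁺: K→M adds M; K→AF adds A, F → {A, F, G, K, M}.
{G, M}⁺: GM→F adds F; GM→A adds A; AFG→KM adds K → {A, F, G, K, M}.
Any other superkey contains one of these as a subset, so there are no further candidate keys.

(A, G), (F, G), (G, K), (G, M)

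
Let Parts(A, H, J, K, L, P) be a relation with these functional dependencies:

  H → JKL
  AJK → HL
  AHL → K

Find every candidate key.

AHP, AJKP

Attributes A, P never appear on any right-hand side, so every candidate key must contain {A, P}.
{A, P}⁺ = {A, P}, which is not all of the schema, so we must add further attributes.
{A, H, P}⁺: H→JKL adds J, K, L → {A, H, J, K, L, P}. Minimal: {H, P}⁺ = {H, J, K, L, P}; {A, P}⁺ = {A, P}; {A, H}⁺ = {A, H, J, K, L} — none reach the full schema.
{A, J, K, P}⁺: AJK→HL adds H, L → {A, H, J, K, L, P}. Minimal: {J, K, P}⁺ = {J, K, P}; {A, K, P}⁺ = {A, K, P}; {A, J, P}⁺ = {A, J, P}; … — none reach the full schema.
Any other superkey contains one of these as a subset, so there are no further candidate keys.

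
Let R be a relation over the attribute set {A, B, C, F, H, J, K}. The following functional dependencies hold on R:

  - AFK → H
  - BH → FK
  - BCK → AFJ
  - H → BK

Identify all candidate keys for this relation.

Attribute C never appears on the right-hand side of any dependency, so C must belong to every candidate key.
{C}⁺ = {C}, which is not all of the schema, so we must add further attributes.
{C, H}⁺: H→BK adds B, K; BH→FK adds F; BCK→AFJ adds A, J → {A, B, C, F, H, J, K}.
{B, C, K}⁺: BCK→AFJ adds A, F, J; AFK→H adds H → {A, B, C, F, H, J, K}.
{A, C, F, K}⁺: AFK→H adds H; H→BK adds B; BCK→AFJ adds J → {A, B, C, F, H, J, K}.

CH, BCK, ACFK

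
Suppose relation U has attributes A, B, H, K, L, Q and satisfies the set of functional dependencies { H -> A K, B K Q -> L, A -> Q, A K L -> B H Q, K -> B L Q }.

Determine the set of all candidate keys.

{H}⁺: H→AK adds A, K; A→Q adds Q; K→BLQ adds B, L → {A, B, H, K, L, Q}.
{A, K}⁺: A→Q adds Q; K→BLQ adds B, L; AKL→BHQ adds H → {A, B, H, K, L, Q}. Minimal: {K}⁺ = {B, K, L, Q}; {A}⁺ = {A, Q} — none reach the full schema.

{H}, {A, K}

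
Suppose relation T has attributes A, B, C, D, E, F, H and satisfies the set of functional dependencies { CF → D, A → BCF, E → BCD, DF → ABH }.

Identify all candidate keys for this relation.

Attribute E never appears on the right-hand side of any dependency, so E must belong to every candidate key.
{E}⁺ = {B, C, D, E}, which is not all of the schema, so we must add further attributes.
{A, E}⁺: A→BCF adds B, C, F; E→BCD adds D; DF→ABH adds H → {A, B, C, D, E, F, H}. Minimal: {E}⁺ = {B, C, D, E}; {A}⁺ = {A, B, C, D, F, H} — none reach the full schema.
{E, F}⁺: E→BCD adds B, C, D; DF→ABH adds A, H → {A, B, C, D, E, F, H}. Minimal: {F}⁺ = {F}; {E}⁺ = {B, C, D, E} — none reach the full schema.

{A, E}, {E, F}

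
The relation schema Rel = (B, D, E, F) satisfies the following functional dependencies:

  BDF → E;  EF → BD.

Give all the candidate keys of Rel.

Attribute F never appears on the right-hand side of any dependency, so F must belong to every candidate key.
{F}⁺ = {F}, which is not all of the schema, so we must add further attributes.
{E, F}⁺: EF→BD adds B, D → {B, D, E, F}. Minimal: {F}⁺ = {F}; {E}⁺ = {E} — none reach the full schema.
{B, D, F}⁺: BDF→E adds E → {B, D, E, F}. Minimal: {D, F}⁺ = {D, F}; {B, F}⁺ = {B, F}; {B, D}⁺ = {B, D} — none reach the full schema.
Any other superkey contains one of these as a subset, so there are no further candidate keys.

EF, BDF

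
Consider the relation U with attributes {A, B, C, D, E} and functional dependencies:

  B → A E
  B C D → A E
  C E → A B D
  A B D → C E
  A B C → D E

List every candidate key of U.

{B, C}; {B, D}; {C, E}

{B, C}⁺: B→AE adds A, E; CE→ABD adds D → {A, B, C, D, E}. Minimal: {C}⁺ = {C}; {B}⁺ = {A, B, E} — none reach the full schema.
{B, D}⁺: B→AE adds A, E; ABD→CE adds C → {A, B, C, D, E}. Minimal: {D}⁺ = {D}; {B}⁺ = {A, B, E} — none reach the full schema.
{C, E}⁺: CE→ABD adds A, B, D → {A, B, C, D, E}. Minimal: {E}⁺ = {E}; {C}⁺ = {C} — none reach the full schema.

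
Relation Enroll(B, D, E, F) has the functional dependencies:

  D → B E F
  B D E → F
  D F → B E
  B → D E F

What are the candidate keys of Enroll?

{B}⁺: B→DEF adds D, E, F → {B, D, E, F}.
{D}⁺: D→BEF adds B, E, F → {B, D, E, F}.

(B), (D)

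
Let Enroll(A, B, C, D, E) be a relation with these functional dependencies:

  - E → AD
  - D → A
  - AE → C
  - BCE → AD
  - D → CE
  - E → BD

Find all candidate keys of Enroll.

{D}⁺: D→A adds A; D→CE adds C, E; E→BD adds B → {A, B, C, D, E}.
{E}⁺: E→AD adds A, D; AE→C adds C; E→BD adds B → {A, B, C, D, E}.

(D); (E)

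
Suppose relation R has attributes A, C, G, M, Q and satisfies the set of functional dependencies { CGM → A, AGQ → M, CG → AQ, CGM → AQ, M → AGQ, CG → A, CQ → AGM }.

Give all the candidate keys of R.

{C, G}, {C, M}, {C, Q}

{C, G}⁺: CG→AQ adds A, Q; CQ→AGM adds M → {A, C, G, M, Q}. Minimal: {G}⁺ = {G}; {C}⁺ = {C} — none reach the full schema.
{C, M}⁺: M→AGQ adds A, G, Q → {A, C, G, M, Q}. Minimal: {M}⁺ = {A, G, M, Q}; {C}⁺ = {C} — none reach the full schema.
{C, Q}⁺: CQ→AGM adds A, G, M → {A, C, G, M, Q}. Minimal: {Q}⁺ = {Q}; {C}⁺ = {C} — none reach the full schema.
Any other superkey contains one of these as a subset, so there are no further candidate keys.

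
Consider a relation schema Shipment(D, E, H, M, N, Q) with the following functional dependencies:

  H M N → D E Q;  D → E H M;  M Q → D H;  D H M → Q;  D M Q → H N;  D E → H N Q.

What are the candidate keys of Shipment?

{D}, {M, Q}, {H, M, N}

{D}⁺: D→EHM adds E, H, M; DHM→Q adds Q; DMQ→HN adds N → {D, E, H, M, N, Q}.
{M, Q}⁺: MQ→DH adds D, H; DMQ→HN adds N; HMN→DEQ adds E → {D, E, H, M, N, Q}.
{H, M, N}⁺: HMN→DEQ adds D, E, Q → {D, E, H, M, N, Q}.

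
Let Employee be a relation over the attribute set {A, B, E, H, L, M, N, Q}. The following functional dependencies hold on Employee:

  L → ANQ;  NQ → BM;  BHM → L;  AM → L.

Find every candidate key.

{E, H, L}, {A, E, H, M}, {B, E, H, M}, {E, H, N, Q}

Attributes E, H never appear on any right-hand side, so every candidate key must contain {E, H}.
{E, H}⁺ = {E, H}, which is not all of the schema, so we must add further attributes.
{E, H, L}⁺: L→ANQ adds A, N, Q; NQ→BM adds B, M → {A, B, E, H, L, M, N, Q}.
{A, E, H, M}⁺: AM→L adds L; L→ANQ adds N, Q; NQ→BM adds B → {A, B, E, H, L, M, N, Q}.
{B, E, H, M}⁺: BHM→L adds L; L→ANQ adds A, N, Q → {A, B, E, H, L, M, N, Q}.
{E, H, N, Q}⁺: NQ→BM adds B, M; BHM→L adds L; L→ANQ adds A → {A, B, E, H, L, M, N, Q}.
Any other superkey contains one of these as a subset, so there are no further candidate keys.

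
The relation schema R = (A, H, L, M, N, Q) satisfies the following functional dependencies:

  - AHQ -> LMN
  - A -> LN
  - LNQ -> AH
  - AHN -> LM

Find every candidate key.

{A, Q}; {L, N, Q}

Attribute Q never appears on the right-hand side of any dependency, so Q must belong to every candidate key.
{Q}⁺ = {Q}, which is not all of the schema, so we must add further attributes.
{A, Q}⁺: A→LN adds L, N; LNQ→AH adds H; AHN→LM adds M → {A, H, L, M, N, Q}. Minimal: {Q}⁺ = {Q}; {A}⁺ = {A, L, N} — none reach the full schema.
{L, N, Q}⁺: LNQ→AH adds A, H; AHN→LM adds M → {A, H, L, M, N, Q}. Minimal: {N, Q}⁺ = {N, Q}; {L, Q}⁺ = {L, Q}; {L, N}⁺ = {L, N} — none reach the full schema.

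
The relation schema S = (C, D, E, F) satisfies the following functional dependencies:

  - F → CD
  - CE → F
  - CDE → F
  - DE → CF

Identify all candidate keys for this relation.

(C, E), (D, E), (E, F)

{C, E}⁺: CE→F adds F; F→CD adds D → {C, D, E, F}. Minimal: {E}⁺ = {E}; {C}⁺ = {C} — none reach the full schema.
{D, E}⁺: DE→CF adds C, F → {C, D, E, F}. Minimal: {E}⁺ = {E}; {D}⁺ = {D} — none reach the full schema.
{E, F}⁺: F→CD adds C, D → {C, D, E, F}. Minimal: {F}⁺ = {C, D, F}; {E}⁺ = {E} — none reach the full schema.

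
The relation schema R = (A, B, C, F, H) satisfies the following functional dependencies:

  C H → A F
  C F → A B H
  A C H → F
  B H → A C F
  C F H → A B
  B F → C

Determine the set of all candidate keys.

{B, F}, {B, H}, {C, F}, {C, H}

{B, F}⁺: BF→C adds C; CF→ABH adds A, H → {A, B, C, F, H}. Minimal: {F}⁺ = {F}; {B}⁺ = {B} — none reach the full schema.
{B, H}⁺: BH→ACF adds A, C, F → {A, B, C, F, H}. Minimal: {H}⁺ = {H}; {B}⁺ = {B} — none reach the full schema.
{C, F}⁺: CF→ABH adds A, B, H → {A, B, C, F, H}. Minimal: {F}⁺ = {F}; {C}⁺ = {C} — none reach the full schema.
{C, H}⁺: CH→AF adds A, F; CF→ABH adds B → {A, B, C, F, H}. Minimal: {H}⁺ = {H}; {C}⁺ = {C} — none reach the full schema.
Any other superkey contains one of these as a subset, so there are no further candidate keys.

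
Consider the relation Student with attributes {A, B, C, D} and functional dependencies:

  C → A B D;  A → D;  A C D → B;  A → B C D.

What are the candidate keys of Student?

{A}, {C}

{A}⁺: A→D adds D; A→BCD adds B, C → {A, B, C, D}.
{C}⁺: C→ABD adds A, B, D → {A, B, C, D}.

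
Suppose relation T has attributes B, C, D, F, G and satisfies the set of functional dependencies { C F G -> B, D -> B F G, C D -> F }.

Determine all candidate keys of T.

Attributes C, D never appear on any right-hand side, so every candidate key must contain {C, D}.
{C, D}⁺ = {B, C, D, F, G}, which is all of the schema, so {C, D} is the only candidate key.

{C, D}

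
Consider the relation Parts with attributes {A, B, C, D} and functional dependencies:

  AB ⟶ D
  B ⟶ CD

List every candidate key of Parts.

Attributes A, B never appear on any right-hand side, so every candidate key must contain {A, B}.
{A, B}⁺ = {A, B, C, D}, which is all of the schema, so {A, B} is the only candidate key.

AB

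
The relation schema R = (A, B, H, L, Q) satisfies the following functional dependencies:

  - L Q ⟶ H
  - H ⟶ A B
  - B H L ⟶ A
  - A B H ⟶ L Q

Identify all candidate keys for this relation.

(H), (L, Q)

{H}⁺: H→AB adds A, B; ABH→LQ adds L, Q → {A, B, H, L, Q}.
{L, Q}⁺: LQ→H adds H; H→AB adds A, B → {A, B, H, L, Q}.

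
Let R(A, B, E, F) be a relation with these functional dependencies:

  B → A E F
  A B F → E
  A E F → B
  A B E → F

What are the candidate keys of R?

(B), (A, E, F)

{B}⁺: B→AEF adds A, E, F → {A, B, E, F}.
{A, E, F}⁺: AEF→B adds B → {A, B, E, F}. Minimal: {E, F}⁺ = {E, F}; {A, F}⁺ = {A, F}; {A, E}⁺ = {A, E} — none reach the full schema.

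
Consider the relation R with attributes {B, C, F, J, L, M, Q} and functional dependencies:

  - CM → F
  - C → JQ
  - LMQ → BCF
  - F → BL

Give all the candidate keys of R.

Attribute M never appears on the right-hand side of any dependency, so M must belong to every candidate key.
{M}⁺ = {M}, which is not all of the schema, so we must add further attributes.
{C, M}⁺: CM→F adds F; C→JQ adds J, Q; F→BL adds B, L → {B, C, F, J, L, M, Q}.
{F, M, Q}⁺: F→BL adds B, L; LMQ→BCF adds C; C→JQ adds J → {B, C, F, J, L, M, Q}.
{L, M, Q}⁺: LMQ→BCF adds B, C, F; C→JQ adds J → {B, C, F, J, L, M, Q}.

(C, M), (F, M, Q), (L, M, Q)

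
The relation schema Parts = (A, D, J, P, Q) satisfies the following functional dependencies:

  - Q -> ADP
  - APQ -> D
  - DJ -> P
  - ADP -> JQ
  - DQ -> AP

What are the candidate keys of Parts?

{Q}⁺: Q→ADP adds A, D, P; ADP→JQ adds J → {A, D, J, P, Q}.
{A, D, J}⁺: DJ→P adds P; ADP→JQ adds Q → {A, D, J, P, Q}. Minimal: {D, J}⁺ = {D, J, P}; {A, J}⁺ = {A, J}; {A, D}⁺ = {A, D} — none reach the full schema.
{A, D, P}⁺: ADP→JQ adds J, Q → {A, D, J, P, Q}. Minimal: {D, P}⁺ = {D, P}; {A, P}⁺ = {A, P}; {A, D}⁺ = {A, D} — none reach the full schema.
Any other superkey contains one of these as a subset, so there are no further candidate keys.

{Q}, {A, D, J}, {A, D, P}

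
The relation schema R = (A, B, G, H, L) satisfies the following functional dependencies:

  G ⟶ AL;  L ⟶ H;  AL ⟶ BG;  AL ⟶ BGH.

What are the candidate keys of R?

{G}, {A, L}

{G}⁺: G→AL adds A, L; L→H adds H; AL→BG adds B → {A, B, G, H, L}.
{A, L}⁺: L→H adds H; AL→BG adds B, G → {A, B, G, H, L}.
Any other superkey contains one of these as a subset, so there are no further candidate keys.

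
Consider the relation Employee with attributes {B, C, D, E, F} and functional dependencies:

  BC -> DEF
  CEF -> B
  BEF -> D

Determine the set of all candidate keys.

BC, CEF

Attribute C never appears on the right-hand side of any dependency, so C must belong to every candidate key.
{C}⁺ = {C}, which is not all of the schema, so we must add further attributes.
{B, C}⁺: BC→DEF adds D, E, F → {B, C, D, E, F}.
{C, E, F}⁺: CEF→B adds B; BEF→D adds D → {B, C, D, E, F}.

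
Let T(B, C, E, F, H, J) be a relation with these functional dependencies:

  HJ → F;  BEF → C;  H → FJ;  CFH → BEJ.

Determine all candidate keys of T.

Attribute H never appears on the right-hand side of any dependency, so H must belong to every candidate key.
{H}⁺ = {F, H, J}, which is not all of the schema, so we must add further attributes.
{C, H}⁺: H→FJ adds F, J; CFH→BEJ adds B, E → {B, C, E, F, H, J}. Minimal: {H}⁺ = {F, H, J}; {C}⁺ = {C} — none reach the full schema.
{B, E, H}⁺: H→FJ adds F, J; BEF→C adds C → {B, C, E, F, H, J}. Minimal: {E, H}⁺ = {E, F, H, J}; {B, H}⁺ = {B, F, H, J}; {B, E}⁺ = {B, E} — none reach the full schema.

CH, BEH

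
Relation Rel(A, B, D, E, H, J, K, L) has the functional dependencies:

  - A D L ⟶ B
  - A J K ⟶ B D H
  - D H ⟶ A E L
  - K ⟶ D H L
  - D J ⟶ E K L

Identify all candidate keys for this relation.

Attribute J never appears on the right-hand side of any dependency, so J must belong to every candidate key.
{J}⁺ = {J}, which is not all of the schema, so we must add further attributes.
{D, J}⁺: DJ→EKL adds E, K, L; K→DHL adds H; DH→AEL adds A; ADL→B adds B → {A, B, D, E, H, J, K, L}. Minimal: {J}⁺ = {J}; {D}⁺ = {D} — none reach the full schema.
{J, K}⁺: K→DHL adds D, H, L; DJ→EKL adds E; DH→AEL adds A; ADL→B adds B → {A, B, D, E, H, J, K, L}. Minimal: {K}⁺ = {A, B, D, E, H, K, L}; {J}⁺ = {J} — none reach the full schema.

{D, J}, {J, K}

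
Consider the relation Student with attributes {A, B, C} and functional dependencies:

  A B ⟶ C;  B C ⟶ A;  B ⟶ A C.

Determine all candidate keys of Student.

Attribute B never appears on the right-hand side of any dependency, so B must belong to every candidate key.
{B}⁺ = {A, B, C}, which is all of the schema, so {B} is the only candidate key.

(B)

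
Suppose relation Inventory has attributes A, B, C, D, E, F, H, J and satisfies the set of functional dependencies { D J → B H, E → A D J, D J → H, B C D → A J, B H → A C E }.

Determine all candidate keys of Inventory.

(E, F), (B, F, H), (D, F, J), (B, C, D, F)

{E, F}⁺: E→ADJ adds A, D, J; DJ→H adds H; DJ→BH adds B; BH→ACE adds C → {A, B, C, D, E, F, H, J}.
{B, F, H}⁺: BH→ACE adds A, C, E; E→ADJ adds D, J → {A, B, C, D, E, F, H, J}.
{D, F, J}⁺: DJ→BH adds B, H; BH→ACE adds A, C, E → {A, B, C, D, E, F, H, J}.
{B, C, D, F}⁺: BCD→AJ adds A, J; DJ→BH adds H; BH→ACE adds E → {A, B, C, D, E, F, H, J}.
Any other superkey contains one of these as a subset, so there are no further candidate keys.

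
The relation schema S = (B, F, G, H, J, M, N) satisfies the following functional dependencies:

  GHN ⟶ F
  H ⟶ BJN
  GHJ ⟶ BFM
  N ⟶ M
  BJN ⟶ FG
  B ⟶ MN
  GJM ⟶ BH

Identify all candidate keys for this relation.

{H}⁺: H→BJN adds B, J, N; N→M adds M; BJN→FG adds F, G → {B, F, G, H, J, M, N}.
{B, J}⁺: B→MN adds M, N; BJN→FG adds F, G; GJM→BH adds H → {B, F, G, H, J, M, N}. Minimal: {J}⁺ = {J}; {B}⁺ = {B, M, N} — none reach the full schema.
{G, J, M}⁺: GJM→BH adds B, H; H→BJN adds N; GHJ→BFM adds F → {B, F, G, H, J, M, N}. Minimal: {J, M}⁺ = {J, M}; {G, M}⁺ = {G, M}; {G, J}⁺ = {G, J} — none reach the full schema.
{G, J, N}⁺: N→M adds M; GJM→BH adds B, H; GHN→F adds F → {B, F, G, H, J, M, N}. Minimal: {J, N}⁺ = {J, M, N}; {G, N}⁺ = {G, M, N}; {G, J}⁺ = {G, J} — none reach the full schema.
Any other superkey contains one of these as a subset, so there are no further candidate keys.

{H}, {B, J}, {G, J, M}, {G, J, N}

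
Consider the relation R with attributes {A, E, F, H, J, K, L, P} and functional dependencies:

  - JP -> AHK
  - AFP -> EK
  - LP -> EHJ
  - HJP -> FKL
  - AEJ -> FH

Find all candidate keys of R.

JP, LP

Attribute P never appears on the right-hand side of any dependency, so P must belong to every candidate key.
{P}⁺ = {P}, which is not all of the schema, so we must add further attributes.
{J, P}⁺: JP→AHK adds A, H, K; HJP→FKL adds F, L; AFP→EK adds E → {A, E, F, H, J, K, L, P}.
{L, P}⁺: LP→EHJ adds E, H, J; HJP→FKL adds F, K; JP→AHK adds A → {A, E, F, H, J, K, L, P}.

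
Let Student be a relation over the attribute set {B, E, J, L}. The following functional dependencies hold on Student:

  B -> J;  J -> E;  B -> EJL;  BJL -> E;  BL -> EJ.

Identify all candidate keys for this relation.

{B}

Attribute B never appears on the right-hand side of any dependency, so B must belong to every candidate key.
{B}⁺ = {B, E, J, L}, which is all of the schema, so {B} is the only candidate key.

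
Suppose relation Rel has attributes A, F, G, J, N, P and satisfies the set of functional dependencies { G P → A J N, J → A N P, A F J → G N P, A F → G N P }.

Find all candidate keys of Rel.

(A, F), (F, J), (F, G, P)

Attribute F never appears on the right-hand side of any dependency, so F must belong to every candidate key.
{F}⁺ = {F}, which is not all of the schema, so we must add further attributes.
{A, F}⁺: AF→GNP adds G, N, P; GP→AJN adds J → {A, F, G, J, N, P}.
{F, J}⁺: J→ANP adds A, N, P; AFJ→GNP adds G → {A, F, G, J, N, P}.
{F, G, P}⁺: GP→AJN adds A, J, N → {A, F, G, J, N, P}.
Any other superkey contains one of these as a subset, so there are no further candidate keys.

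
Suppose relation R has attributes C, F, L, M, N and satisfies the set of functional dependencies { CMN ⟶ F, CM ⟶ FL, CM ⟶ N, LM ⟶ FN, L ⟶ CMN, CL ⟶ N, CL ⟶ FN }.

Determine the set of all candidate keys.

{L}, {C, M}

{L}⁺: L→CMN adds C, M, N; CL→FN adds F → {C, F, L, M, N}.
{C, M}⁺: CM→FL adds F, L; CM→N adds N → {C, F, L, M, N}. Minimal: {M}⁺ = {M}; {C}⁺ = {C} — none reach the full schema.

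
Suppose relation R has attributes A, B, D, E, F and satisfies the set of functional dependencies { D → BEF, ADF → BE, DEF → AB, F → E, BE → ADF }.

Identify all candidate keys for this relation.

(D), (B, E), (B, F)

{D}⁺: D→BEF adds B, E, F; DEF→AB adds A → {A, B, D, E, F}.
{B, E}⁺: BE→ADF adds A, D, F → {A, B, D, E, F}.
{B, F}⁺: F→E adds E; BE→ADF adds A, D → {A, B, D, E, F}.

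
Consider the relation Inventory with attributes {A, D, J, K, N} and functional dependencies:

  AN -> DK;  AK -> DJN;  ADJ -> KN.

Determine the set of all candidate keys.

Attribute A never appears on the right-hand side of any dependency, so A must belong to every candidate key.
{A}⁺ = {A}, which is not all of the schema, so we must add further attributes.
{A, K}⁺: AK→DJN adds D, J, N → {A, D, J, K, N}. Minimal: {K}⁺ = {K}; {A}⁺ = {A} — none reach the full schema.
{A, N}⁺: AN→DK adds D, K; AK→DJN adds J → {A, D, J, K, N}. Minimal: {N}⁺ = {N}; {A}⁺ = {A} — none reach the full schema.
{A, D, J}⁺: ADJ→KN adds K, N → {A, D, J, K, N}. Minimal: {D, J}⁺ = {D, J}; {A, J}⁺ = {A, J}; {A, D}⁺ = {A, D} — none reach the full schema.

(A, K), (A, N), (A, D, J)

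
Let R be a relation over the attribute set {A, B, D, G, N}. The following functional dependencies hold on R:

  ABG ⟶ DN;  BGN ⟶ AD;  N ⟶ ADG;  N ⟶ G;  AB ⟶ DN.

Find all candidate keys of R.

{A, B}⁺: AB→DN adds D, N; N→ADG adds G → {A, B, D, G, N}. Minimal: {B}⁺ = {B}; {A}⁺ = {A} — none reach the full schema.
{B, N}⁺: N→ADG adds A, D, G → {A, B, D, G, N}. Minimal: {N}⁺ = {A, D, G, N}; {B}⁺ = {B} — none reach the full schema.
Any other superkey contains one of these as a subset, so there are no further candidate keys.

(A, B), (B, N)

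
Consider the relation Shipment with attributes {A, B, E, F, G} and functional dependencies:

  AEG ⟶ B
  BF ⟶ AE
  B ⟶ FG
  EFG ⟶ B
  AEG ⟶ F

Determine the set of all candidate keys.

{B}, {A, E, G}, {E, F, G}

{B}⁺: B→FG adds F, G; BF→AE adds A, E → {A, B, E, F, G}.
{A, E, G}⁺: AEG→B adds B; B→FG adds F → {A, B, E, F, G}.
{E, F, G}⁺: EFG→B adds B; BF→AE adds A → {A, B, E, F, G}.
Any other superkey contains one of these as a subset, so there are no further candidate keys.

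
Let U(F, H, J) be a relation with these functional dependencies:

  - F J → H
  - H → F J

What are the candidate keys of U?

{H}, {F, J}

{H}⁺: H→FJ adds F, J → {F, H, J}.
{F, J}⁺: FJ→H adds H → {F, H, J}. Minimal: {J}⁺ = {J}; {F}⁺ = {F} — none reach the full schema.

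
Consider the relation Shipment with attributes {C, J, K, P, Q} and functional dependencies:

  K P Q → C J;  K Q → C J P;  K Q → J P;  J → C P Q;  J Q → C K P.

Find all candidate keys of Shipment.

{J}⁺: J→CPQ adds C, P, Q; JQ→CKP adds K → {C, J, K, P, Q}.
{K, Q}⁺: KQ→CJP adds C, J, P → {C, J, K, P, Q}.

{J}, {K, Q}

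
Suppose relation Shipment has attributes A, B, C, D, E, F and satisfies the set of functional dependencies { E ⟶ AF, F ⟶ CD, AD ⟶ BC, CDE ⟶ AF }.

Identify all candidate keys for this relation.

{E}⁺: E→AF adds A, F; F→CD adds C, D; AD→BC adds B → {A, B, C, D, E, F}.
No other minimal superkey exists.

{E}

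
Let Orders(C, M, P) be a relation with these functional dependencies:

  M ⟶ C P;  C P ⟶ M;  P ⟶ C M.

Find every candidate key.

(M); (P)

{M}⁺: M→CP adds C, P → {C, M, P}.
{P}⁺: P→CM adds C, M → {C, M, P}.
Any other superkey contains one of these as a subset, so there are no further candidate keys.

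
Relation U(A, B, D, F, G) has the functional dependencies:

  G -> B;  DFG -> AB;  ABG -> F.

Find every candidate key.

Attributes D, G never appear on any right-hand side, so every candidate key must contain {D, G}.
{D, G}⁺ = {B, D, G}, which is not all of the schema, so we must add further attributes.
{A, D, G}⁺: G→B adds B; ABG→F adds F → {A, B, D, F, G}. Minimal: {D, G}⁺ = {B, D, G}; {A, G}⁺ = {A, B, F, G}; {A, D}⁺ = {A, D} — none reach the full schema.
{D, F, G}⁺: G→B adds B; DFG→AB adds A → {A, B, D, F, G}. Minimal: {F, G}⁺ = {B, F, G}; {D, G}⁺ = {B, D, G}; {D, F}⁺ = {D, F} — none reach the full schema.
Any other superkey contains one of these as a subset, so there are no further candidate keys.

{A, D, G}; {D, F, G}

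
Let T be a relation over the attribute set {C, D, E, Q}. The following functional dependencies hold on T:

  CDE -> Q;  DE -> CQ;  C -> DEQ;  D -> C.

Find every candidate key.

{C}⁺: C→DEQ adds D, E, Q → {C, D, E, Q}.
{D}⁺: D→C adds C; C→DEQ adds E, Q → {C, D, E, Q}.

C; D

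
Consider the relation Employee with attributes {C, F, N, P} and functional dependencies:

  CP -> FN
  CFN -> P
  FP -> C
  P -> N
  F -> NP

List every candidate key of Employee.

F, CP

{F}⁺: F→NP adds N, P; FP→C adds C → {C, F, N, P}.
{C, P}⁺: CP→FN adds F, N → {C, F, N, P}. Minimal: {P}⁺ = {N, P}; {C}⁺ = {C} — none reach the full schema.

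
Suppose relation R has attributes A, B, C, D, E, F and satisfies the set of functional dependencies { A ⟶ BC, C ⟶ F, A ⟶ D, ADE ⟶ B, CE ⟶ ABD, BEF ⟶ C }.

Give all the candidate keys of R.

Attribute E never appears on the right-hand side of any dependency, so E must belong to every candidate key.
{E}⁺ = {E}, which is not all of the schema, so we must add further attributes.
{A, E}⁺: A→BC adds B, C; C→F adds F; A→D adds D → {A, B, C, D, E, F}. Minimal: {E}⁺ = {E}; {A}⁺ = {A, B, C, D, F} — none reach the full schema.
{C, E}⁺: C→F adds F; CE→ABD adds A, B, D → {A, B, C, D, E, F}. Minimal: {E}⁺ = {E}; {C}⁺ = {C, F} — none reach the full schema.
{B, E, F}⁺: BEF→C adds C; CE→ABD adds A, D → {A, B, C, D, E, F}. Minimal: {E, F}⁺ = {E, F}; {B, F}⁺ = {B, F}; {B, E}⁺ = {B, E} — none reach the full schema.
Any other superkey contains one of these as a subset, so there are no further candidate keys.

{A, E}, {C, E}, {B, E, F}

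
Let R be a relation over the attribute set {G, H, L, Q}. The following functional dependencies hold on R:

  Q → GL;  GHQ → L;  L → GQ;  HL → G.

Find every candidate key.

Attribute H never appears on the right-hand side of any dependency, so H must belong to every candidate key.
{H}⁺ = {H}, which is not all of the schema, so we must add further attributes.
{H, L}⁺: L→GQ adds G, Q → {G, H, L, Q}. Minimal: {L}⁺ = {G, L, Q}; {H}⁺ = {H} — none reach the full schema.
{H, Q}⁺: Q→GL adds G, L → {G, H, L, Q}. Minimal: {Q}⁺ = {G, L, Q}; {H}⁺ = {H} — none reach the full schema.
Any other superkey contains one of these as a subset, so there are no further candidate keys.

{H, L}, {H, Q}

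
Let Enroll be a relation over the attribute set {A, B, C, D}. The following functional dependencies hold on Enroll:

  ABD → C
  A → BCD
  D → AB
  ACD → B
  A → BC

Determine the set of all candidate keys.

(A), (D)

{A}⁺: A→BCD adds B, C, D → {A, B, C, D}.
{D}⁺: D→AB adds A, B; A→BC adds C → {A, B, C, D}.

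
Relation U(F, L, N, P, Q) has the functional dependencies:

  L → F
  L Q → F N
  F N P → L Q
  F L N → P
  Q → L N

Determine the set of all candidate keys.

{Q}⁺: Q→LN adds L, N; L→F adds F; FLN→P adds P → {F, L, N, P, Q}.
{L, N}⁺: L→F adds F; FLN→P adds P; FNP→LQ adds Q → {F, L, N, P, Q}.
{F, N, P}⁺: FNP→LQ adds L, Q → {F, L, N, P, Q}.

Q; LN; FNP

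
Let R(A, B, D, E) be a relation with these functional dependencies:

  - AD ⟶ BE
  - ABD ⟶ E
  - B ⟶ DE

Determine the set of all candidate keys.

{A, B}⁺: B→DE adds D, E → {A, B, D, E}. Minimal: {B}⁺ = {B, D, E}; {A}⁺ = {A} — none reach the full schema.
{A, D}⁺: AD→BE adds B, E → {A, B, D, E}. Minimal: {D}⁺ = {D}; {A}⁺ = {A} — none reach the full schema.
Any other superkey contains one of these as a subset, so there are no further candidate keys.

(A, B), (A, D)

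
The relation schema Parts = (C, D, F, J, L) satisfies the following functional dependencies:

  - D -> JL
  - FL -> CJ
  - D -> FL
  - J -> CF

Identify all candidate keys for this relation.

D

Attribute D never appears on the right-hand side of any dependency, so D must belong to every candidate key.
{D}⁺ = {C, D, F, J, L}, which is all of the schema, so {D} is the only candidate key.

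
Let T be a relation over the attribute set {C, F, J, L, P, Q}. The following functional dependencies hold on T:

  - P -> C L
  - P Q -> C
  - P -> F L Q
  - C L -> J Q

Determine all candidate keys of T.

{P}⁺: P→CL adds C, L; P→FLQ adds F, Q; CL→JQ adds J → {C, F, J, L, P, Q}.
No other minimal superkey exists.

{P}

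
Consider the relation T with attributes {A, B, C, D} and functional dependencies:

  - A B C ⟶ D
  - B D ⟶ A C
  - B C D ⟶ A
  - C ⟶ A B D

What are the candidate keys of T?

{C}⁺: C→ABD adds A, B, D → {A, B, C, D}.
{B, D}⁺: BD→AC adds A, C → {A, B, C, D}. Minimal: {D}⁺ = {D}; {B}⁺ = {B} — none reach the full schema.

C, BD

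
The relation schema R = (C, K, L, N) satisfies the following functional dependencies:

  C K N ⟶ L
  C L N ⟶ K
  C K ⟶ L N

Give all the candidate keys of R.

(C, K), (C, L, N)

Attribute C never appears on the right-hand side of any dependency, so C must belong to every candidate key.
{C}⁺ = {C}, which is not all of the schema, so we must add further attributes.
{C, K}⁺: CK→LN adds L, N → {C, K, L, N}. Minimal: {K}⁺ = {K}; {C}⁺ = {C} — none reach the full schema.
{C, L, N}⁺: CLN→K adds K → {C, K, L, N}. Minimal: {L, N}⁺ = {L, N}; {C, N}⁺ = {C, N}; {C, L}⁺ = {C, L} — none reach the full schema.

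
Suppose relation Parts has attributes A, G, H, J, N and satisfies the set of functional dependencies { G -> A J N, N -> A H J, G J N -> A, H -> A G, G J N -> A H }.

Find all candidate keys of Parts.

{G}⁺: G→AJN adds A, J, N; N→AHJ adds H → {A, G, H, J, N}.
{H}⁺: H→AG adds A, G; G→AJN adds J, N → {A, G, H, J, N}.
{N}⁺: N→AHJ adds A, H, J; H→AG adds G → {A, G, H, J, N}.
Any other superkey contains one of these as a subset, so there are no further candidate keys.

G, H, N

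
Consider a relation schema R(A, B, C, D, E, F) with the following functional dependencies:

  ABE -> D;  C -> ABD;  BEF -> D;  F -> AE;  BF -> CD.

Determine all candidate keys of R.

Attribute F never appears on the right-hand side of any dependency, so F must belong to every candidate key.
{F}⁺ = {A, E, F}, which is not all of the schema, so we must add further attributes.
{B, F}⁺: F→AE adds A, E; BF→CD adds C, D → {A, B, C, D, E, F}.
{C, F}⁺: C→ABD adds A, B, D; F→AE adds E → {A, B, C, D, E, F}.

{B, F}, {C, F}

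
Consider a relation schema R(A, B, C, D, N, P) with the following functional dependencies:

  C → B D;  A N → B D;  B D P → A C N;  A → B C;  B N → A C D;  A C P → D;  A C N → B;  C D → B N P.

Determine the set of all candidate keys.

{A}⁺: A→BC adds B, C; C→BD adds D; CD→BNP adds N, P → {A, B, C, D, N, P}.
{C}⁺: C→BD adds B, D; CD→BNP adds N, P; BDP→ACN adds A → {A, B, C, D, N, P}.
{B, N}⁺: BN→ACD adds A, C, D; CD→BNP adds P → {A, B, C, D, N, P}. Minimal: {N}⁺ = {N}; {B}⁺ = {B} — none reach the full schema.
{B, D, P}⁺: BDP→ACN adds A, C, N → {A, B, C, D, N, P}. Minimal: {D, P}⁺ = {D, P}; {B, P}⁺ = {B, P}; {B, D}⁺ = {B, D} — none reach the full schema.

(A), (C), (B, N), (B, D, P)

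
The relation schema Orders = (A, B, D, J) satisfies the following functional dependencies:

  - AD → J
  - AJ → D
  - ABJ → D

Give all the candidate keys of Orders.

(A, B, D), (A, B, J)

Attributes A, B never appear on any right-hand side, so every candidate key must contain {A, B}.
{A, B}⁺ = {A, B}, which is not all of the schema, so we must add further attributes.
{A, B, D}⁺: AD→J adds J → {A, B, D, J}. Minimal: {B, D}⁺ = {B, D}; {A, D}⁺ = {A, D, J}; {A, B}⁺ = {A, B} — none reach the full schema.
{A, B, J}⁺: AJ→D adds D → {A, B, D, J}. Minimal: {B, J}⁺ = {B, J}; {A, J}⁺ = {A, D, J}; {A, B}⁺ = {A, B} — none reach the full schema.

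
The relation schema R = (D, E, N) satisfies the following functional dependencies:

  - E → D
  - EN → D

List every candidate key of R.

{E, N}

Attributes E, N never appear on any right-hand side, so every candidate key must contain {E, N}.
{E, N}⁺ = {D, E, N}, which is all of the schema, so {E, N} is the only candidate key.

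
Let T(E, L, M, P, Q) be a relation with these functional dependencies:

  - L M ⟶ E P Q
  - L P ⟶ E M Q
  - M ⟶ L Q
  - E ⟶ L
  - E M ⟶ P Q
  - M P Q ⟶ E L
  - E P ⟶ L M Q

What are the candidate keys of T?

{M}⁺: M→LQ adds L, Q; LM→EPQ adds E, P → {E, L, M, P, Q}.
{E, P}⁺: E→L adds L; EP→LMQ adds M, Q → {E, L, M, P, Q}. Minimal: {P}⁺ = {P}; {E}⁺ = {E, L} — none reach the full schema.
{L, P}⁺: LP→EMQ adds E, M, Q → {E, L, M, P, Q}. Minimal: {P}⁺ = {P}; {L}⁺ = {L} — none reach the full schema.
Any other superkey contains one of these as a subset, so there are no further candidate keys.

{M}, {E, P}, {L, P}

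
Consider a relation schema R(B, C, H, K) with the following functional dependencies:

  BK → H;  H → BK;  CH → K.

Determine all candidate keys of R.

Attribute C never appears on the right-hand side of any dependency, so C must belong to every candidate key.
{C}⁺ = {C}, which is not all of the schema, so we must add further attributes.
{C, H}⁺: H→BK adds B, K → {B, C, H, K}. Minimal: {H}⁺ = {B, H, K}; {C}⁺ = {C} — none reach the full schema.
{B, C, K}⁺: BK→H adds H → {B, C, H, K}. Minimal: {C, K}⁺ = {C, K}; {B, K}⁺ = {B, H, K}; {B, C}⁺ = {B, C} — none reach the full schema.
Any other superkey contains one of these as a subset, so there are no further candidate keys.

{C, H}; {B, C, K}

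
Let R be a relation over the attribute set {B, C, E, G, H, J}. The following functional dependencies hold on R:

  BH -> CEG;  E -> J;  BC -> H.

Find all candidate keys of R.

Attribute B never appears on the right-hand side of any dependency, so B must belong to every candidate key.
{B}⁺ = {B}, which is not all of the schema, so we must add further attributes.
{B, C}⁺: BC→H adds H; BH→CEG adds E, G; E→J adds J → {B, C, E, G, H, J}. Minimal: {C}⁺ = {C}; {B}⁺ = {B} — none reach the full schema.
{B, H}⁺: BH→CEG adds C, E, G; E→J adds J → {B, C, E, G, H, J}. Minimal: {H}⁺ = {H}; {B}⁺ = {B} — none reach the full schema.

{B, C}; {B, H}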